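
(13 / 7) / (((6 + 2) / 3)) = 39 / 56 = 0.70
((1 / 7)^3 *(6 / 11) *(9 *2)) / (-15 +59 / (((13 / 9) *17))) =-1989 / 875336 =-0.00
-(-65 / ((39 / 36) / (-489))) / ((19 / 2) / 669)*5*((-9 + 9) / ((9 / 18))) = 0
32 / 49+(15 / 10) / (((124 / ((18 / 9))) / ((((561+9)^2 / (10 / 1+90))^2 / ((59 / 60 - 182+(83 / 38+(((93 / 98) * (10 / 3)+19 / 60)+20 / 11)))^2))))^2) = 17396863423848884728804219659331 / 357956815584574284890055665792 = 48.60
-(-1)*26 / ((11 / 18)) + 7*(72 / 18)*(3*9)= 8784 / 11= 798.55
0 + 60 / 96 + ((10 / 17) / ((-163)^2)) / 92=0.63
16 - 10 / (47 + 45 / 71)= 26701 / 1691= 15.79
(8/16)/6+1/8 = 5/24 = 0.21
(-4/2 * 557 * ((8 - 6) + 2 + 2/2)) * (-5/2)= 13925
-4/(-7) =4/7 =0.57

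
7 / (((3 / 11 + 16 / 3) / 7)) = 1617 / 185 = 8.74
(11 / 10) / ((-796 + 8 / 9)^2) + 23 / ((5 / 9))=41.40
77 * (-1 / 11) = -7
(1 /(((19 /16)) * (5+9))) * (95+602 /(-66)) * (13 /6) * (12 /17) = 589472 /74613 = 7.90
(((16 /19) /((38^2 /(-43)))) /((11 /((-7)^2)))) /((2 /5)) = -21070 /75449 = -0.28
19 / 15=1.27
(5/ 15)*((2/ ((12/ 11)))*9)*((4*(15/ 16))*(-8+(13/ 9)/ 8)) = -30965/ 192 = -161.28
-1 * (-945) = 945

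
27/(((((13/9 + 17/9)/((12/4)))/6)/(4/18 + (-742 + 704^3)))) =50871504060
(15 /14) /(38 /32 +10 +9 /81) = 1080 /11389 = 0.09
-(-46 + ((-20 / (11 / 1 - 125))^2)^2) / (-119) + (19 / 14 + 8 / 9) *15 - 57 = -59532306973 / 2512328238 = -23.70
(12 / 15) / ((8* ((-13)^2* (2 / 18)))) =9 / 1690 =0.01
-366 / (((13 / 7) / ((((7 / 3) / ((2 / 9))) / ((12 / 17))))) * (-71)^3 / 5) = 762195 / 18611372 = 0.04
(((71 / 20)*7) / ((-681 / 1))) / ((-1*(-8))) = -497 / 108960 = -0.00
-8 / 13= -0.62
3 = 3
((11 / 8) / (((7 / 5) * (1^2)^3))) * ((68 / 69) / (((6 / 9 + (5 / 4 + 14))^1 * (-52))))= -935 / 799526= -0.00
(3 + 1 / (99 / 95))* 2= 784 / 99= 7.92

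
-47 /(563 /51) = -2397 /563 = -4.26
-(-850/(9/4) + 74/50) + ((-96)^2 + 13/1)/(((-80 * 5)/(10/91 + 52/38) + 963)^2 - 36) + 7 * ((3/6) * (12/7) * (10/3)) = 396.32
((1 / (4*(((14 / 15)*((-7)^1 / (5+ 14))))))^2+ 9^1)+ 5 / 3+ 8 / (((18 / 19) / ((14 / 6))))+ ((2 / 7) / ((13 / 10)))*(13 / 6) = 130173235 / 4148928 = 31.38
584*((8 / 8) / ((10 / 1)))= 292 / 5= 58.40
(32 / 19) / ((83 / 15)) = 480 / 1577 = 0.30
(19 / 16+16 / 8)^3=132651 / 4096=32.39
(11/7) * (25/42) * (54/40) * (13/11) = 585/392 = 1.49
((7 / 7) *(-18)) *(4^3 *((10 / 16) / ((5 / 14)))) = -2016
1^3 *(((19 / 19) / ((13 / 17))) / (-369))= -17 / 4797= -0.00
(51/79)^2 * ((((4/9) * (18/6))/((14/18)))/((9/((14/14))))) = 0.08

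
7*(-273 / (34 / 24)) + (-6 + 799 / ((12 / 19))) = -18331 / 204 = -89.86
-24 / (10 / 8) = -96 / 5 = -19.20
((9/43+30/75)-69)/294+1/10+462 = 29194637/63210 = 461.87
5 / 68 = 0.07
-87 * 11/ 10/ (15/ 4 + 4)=-1914/ 155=-12.35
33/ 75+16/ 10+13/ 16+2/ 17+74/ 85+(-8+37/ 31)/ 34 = 767427/ 210800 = 3.64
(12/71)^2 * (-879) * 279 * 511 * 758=-13678726817952/5041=-2713494706.99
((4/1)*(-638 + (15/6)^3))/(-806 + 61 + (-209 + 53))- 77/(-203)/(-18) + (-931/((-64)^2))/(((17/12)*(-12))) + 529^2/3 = 89852085924539/963219456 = 93283.09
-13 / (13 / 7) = -7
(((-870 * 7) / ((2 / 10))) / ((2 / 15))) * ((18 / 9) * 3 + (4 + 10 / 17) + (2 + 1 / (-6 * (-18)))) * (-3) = 586898375 / 68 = 8630858.46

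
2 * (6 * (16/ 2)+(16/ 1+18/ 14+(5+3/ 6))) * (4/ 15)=37.75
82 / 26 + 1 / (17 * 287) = 200052 / 63427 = 3.15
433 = 433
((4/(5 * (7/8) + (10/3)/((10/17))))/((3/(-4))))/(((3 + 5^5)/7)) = -112/94231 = -0.00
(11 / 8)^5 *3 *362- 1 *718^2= -8358894523 / 16384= -510186.43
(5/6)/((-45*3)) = -0.01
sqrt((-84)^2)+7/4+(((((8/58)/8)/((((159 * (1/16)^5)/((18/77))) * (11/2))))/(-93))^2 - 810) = -4718292052023312241/6514752701704324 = -724.25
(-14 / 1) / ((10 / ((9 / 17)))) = -63 / 85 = -0.74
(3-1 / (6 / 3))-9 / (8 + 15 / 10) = 59 / 38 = 1.55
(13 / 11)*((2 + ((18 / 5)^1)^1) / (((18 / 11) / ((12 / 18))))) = 364 / 135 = 2.70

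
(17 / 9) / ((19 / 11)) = 1.09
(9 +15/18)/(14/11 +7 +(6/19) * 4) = 12331/11958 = 1.03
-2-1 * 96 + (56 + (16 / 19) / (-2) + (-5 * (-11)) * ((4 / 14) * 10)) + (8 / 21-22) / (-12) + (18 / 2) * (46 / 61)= 2572499 / 20862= 123.31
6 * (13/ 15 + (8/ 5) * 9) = 458/ 5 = 91.60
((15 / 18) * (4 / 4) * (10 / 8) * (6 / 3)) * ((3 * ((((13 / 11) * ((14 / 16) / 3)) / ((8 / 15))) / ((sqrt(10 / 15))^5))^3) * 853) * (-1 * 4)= -4393109343065625 * sqrt(6) / 89321897984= -120472.99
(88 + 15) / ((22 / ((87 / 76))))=8961 / 1672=5.36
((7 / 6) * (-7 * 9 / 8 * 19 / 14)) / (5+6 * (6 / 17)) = -1.75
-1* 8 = -8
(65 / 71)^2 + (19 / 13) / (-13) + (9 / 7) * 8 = 65666610 / 5963503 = 11.01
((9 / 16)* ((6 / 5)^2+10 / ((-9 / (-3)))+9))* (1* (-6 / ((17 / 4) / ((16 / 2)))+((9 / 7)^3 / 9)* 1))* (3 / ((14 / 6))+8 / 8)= -199820421 / 1020425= -195.82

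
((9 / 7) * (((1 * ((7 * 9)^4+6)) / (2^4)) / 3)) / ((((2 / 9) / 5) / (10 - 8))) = 2126650545 / 112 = 18987951.29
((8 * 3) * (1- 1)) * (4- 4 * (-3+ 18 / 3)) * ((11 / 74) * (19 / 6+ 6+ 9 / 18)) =0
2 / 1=2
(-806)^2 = 649636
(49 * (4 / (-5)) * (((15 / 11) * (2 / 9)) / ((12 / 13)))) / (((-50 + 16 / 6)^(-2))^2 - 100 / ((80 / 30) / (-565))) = -517991705504 / 852841426049019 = -0.00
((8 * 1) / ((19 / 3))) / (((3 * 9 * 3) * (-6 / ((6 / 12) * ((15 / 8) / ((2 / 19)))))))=-0.02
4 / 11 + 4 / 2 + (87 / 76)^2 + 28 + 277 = 19611915 / 63536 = 308.67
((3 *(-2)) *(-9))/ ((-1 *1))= -54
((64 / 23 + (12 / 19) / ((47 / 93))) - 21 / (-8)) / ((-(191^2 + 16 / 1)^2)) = -1093879 / 218868679150808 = -0.00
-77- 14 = -91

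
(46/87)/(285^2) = 0.00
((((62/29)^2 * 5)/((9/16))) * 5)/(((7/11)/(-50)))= -845680000/52983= -15961.35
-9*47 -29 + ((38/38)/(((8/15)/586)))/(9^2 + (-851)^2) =-1309497461/2897128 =-452.00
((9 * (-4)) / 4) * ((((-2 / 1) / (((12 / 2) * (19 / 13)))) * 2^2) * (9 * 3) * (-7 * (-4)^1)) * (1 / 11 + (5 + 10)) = 19577376 / 209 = 93671.66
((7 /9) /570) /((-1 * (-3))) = 7 /15390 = 0.00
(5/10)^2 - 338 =-1351/4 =-337.75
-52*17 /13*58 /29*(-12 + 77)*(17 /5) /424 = -3757 /53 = -70.89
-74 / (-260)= 37 / 130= 0.28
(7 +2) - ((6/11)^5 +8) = 153275/161051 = 0.95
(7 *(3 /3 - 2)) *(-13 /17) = 91 /17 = 5.35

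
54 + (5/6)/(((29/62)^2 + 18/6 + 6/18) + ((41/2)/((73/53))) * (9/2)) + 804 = 5094284707/5937313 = 858.01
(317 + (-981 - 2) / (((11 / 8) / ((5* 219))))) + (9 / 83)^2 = -59297707286 / 75779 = -782508.44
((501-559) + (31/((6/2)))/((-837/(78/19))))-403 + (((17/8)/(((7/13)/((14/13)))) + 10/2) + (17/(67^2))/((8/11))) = -8323362979/18422856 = -451.80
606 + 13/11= 6679/11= 607.18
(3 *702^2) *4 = 5913648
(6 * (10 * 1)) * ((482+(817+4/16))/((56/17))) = 1325235/56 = 23664.91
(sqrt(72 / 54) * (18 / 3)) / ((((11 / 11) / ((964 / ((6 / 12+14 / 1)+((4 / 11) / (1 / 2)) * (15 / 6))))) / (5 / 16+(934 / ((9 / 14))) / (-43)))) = -1099003862 * sqrt(3) / 138933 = -13701.07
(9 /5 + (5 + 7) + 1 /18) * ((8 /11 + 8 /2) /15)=32422 /7425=4.37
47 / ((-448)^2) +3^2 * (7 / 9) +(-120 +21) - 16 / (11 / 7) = -225590779 / 2207744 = -102.18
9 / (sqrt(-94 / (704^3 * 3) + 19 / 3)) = 25344 * sqrt(218768864226) / 3314679761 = 3.58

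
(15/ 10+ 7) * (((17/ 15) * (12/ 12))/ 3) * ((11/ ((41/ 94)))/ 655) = 149413/ 1208475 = 0.12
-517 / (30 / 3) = -517 / 10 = -51.70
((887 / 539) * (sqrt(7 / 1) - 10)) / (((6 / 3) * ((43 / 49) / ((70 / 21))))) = -44350 / 1419 + 4435 * sqrt(7) / 1419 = -22.99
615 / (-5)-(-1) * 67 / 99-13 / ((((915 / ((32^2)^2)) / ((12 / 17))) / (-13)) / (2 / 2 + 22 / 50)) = 2524726649314 / 12832875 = 196738.97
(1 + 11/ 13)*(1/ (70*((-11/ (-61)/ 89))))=65148/ 5005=13.02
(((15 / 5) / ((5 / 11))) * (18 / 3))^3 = 7762392 / 125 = 62099.14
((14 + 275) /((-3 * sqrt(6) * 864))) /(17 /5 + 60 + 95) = -1445 * sqrt(6) /12317184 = -0.00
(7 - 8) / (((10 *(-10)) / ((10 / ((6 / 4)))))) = 1 / 15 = 0.07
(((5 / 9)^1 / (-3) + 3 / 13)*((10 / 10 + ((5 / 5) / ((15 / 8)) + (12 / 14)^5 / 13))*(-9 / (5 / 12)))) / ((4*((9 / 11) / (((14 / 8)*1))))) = -226245052 / 273894075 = -0.83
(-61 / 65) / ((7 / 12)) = -732 / 455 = -1.61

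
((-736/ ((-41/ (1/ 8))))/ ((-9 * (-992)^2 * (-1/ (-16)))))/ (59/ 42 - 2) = 161/ 23640600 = 0.00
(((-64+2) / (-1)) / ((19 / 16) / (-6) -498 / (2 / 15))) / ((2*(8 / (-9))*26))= 1674 / 4661527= 0.00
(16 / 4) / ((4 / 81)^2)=6561 / 4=1640.25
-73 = -73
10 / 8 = 5 / 4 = 1.25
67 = 67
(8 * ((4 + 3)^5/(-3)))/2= -22409.33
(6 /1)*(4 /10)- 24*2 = -228 /5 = -45.60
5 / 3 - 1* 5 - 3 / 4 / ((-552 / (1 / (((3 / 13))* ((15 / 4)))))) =-27587 / 8280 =-3.33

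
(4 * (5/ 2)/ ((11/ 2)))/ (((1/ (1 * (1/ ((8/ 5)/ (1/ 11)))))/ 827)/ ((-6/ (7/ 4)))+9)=62025/ 306812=0.20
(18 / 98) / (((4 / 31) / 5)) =1395 / 196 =7.12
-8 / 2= -4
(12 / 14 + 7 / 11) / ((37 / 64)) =7360 / 2849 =2.58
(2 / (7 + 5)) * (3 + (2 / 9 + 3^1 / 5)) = 86 / 135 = 0.64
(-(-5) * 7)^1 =35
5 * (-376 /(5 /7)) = -2632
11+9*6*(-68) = -3661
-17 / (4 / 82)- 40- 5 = -787 / 2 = -393.50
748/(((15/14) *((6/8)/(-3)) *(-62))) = 20944/465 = 45.04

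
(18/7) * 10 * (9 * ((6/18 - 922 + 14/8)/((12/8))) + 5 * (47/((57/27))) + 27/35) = -129453462/931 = -139047.76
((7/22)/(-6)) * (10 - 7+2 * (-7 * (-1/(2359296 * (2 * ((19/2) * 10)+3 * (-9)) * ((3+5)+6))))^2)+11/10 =183679914021872467933/195215367559477985280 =0.94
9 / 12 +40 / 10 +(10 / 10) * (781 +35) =820.75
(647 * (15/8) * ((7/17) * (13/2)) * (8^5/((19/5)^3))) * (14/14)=226087680000/116603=1938952.51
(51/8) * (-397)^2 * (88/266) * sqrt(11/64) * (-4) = -88418649 * sqrt(11)/532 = -551224.59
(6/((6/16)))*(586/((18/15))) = 7813.33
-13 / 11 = -1.18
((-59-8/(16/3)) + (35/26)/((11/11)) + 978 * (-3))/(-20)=38911/260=149.66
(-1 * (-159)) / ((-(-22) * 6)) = 53 / 44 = 1.20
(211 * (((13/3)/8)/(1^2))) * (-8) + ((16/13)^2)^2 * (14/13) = -1015704187/1113879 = -911.86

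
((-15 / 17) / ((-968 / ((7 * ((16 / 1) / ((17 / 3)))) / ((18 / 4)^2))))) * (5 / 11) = 1400 / 3461931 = 0.00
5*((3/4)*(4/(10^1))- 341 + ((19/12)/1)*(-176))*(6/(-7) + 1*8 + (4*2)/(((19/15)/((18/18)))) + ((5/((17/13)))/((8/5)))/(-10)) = -522710855/12768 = -40939.13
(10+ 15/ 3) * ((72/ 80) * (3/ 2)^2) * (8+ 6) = 1701/ 4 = 425.25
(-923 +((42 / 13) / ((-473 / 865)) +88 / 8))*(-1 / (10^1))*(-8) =-22576872 / 30745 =-734.33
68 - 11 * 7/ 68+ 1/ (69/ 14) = 314695/ 4692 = 67.07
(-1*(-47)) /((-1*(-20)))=47 /20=2.35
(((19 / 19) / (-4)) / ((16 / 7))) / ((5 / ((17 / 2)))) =-119 / 640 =-0.19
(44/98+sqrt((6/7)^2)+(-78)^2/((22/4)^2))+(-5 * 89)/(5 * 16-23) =194.62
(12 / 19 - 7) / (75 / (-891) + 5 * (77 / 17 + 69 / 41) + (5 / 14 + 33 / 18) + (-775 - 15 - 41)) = 175336623 / 21966067960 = 0.01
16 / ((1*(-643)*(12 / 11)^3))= -1331 / 69444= -0.02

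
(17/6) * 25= 425/6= 70.83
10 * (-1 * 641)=-6410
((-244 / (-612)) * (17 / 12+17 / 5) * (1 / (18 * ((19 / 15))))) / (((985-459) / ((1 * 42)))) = 7259 / 1079352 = 0.01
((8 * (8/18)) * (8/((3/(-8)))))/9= -2048/243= -8.43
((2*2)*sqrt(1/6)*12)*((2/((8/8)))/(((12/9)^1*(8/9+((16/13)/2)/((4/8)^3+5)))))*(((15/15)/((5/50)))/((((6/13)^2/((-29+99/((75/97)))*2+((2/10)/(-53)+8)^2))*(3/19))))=31491482271327*sqrt(6)/33988900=2269507.48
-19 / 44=-0.43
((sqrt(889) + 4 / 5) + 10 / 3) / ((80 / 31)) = 961 / 600 + 31 * sqrt(889) / 80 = 13.16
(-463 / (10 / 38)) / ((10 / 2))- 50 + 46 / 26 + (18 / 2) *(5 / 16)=-397.30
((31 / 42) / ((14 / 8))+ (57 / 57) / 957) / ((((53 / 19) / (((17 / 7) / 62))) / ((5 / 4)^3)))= 266838375 / 23010832768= 0.01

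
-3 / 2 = -1.50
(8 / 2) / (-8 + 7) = -4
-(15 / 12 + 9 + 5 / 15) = -127 / 12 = -10.58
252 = 252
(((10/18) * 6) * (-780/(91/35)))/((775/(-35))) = 1400/31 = 45.16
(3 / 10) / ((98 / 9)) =27 / 980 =0.03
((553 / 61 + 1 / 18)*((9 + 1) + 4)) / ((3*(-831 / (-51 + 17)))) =2383570 / 1368657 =1.74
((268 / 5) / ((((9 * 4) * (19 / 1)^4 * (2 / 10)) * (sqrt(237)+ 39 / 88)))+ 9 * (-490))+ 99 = -3090774408030499 / 716950686141+ 518848 * sqrt(237) / 2150852058423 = -4311.00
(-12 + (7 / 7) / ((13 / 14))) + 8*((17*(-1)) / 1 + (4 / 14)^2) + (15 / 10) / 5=-929829 / 6370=-145.97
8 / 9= 0.89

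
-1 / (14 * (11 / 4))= -2 / 77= -0.03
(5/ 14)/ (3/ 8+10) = 20/ 581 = 0.03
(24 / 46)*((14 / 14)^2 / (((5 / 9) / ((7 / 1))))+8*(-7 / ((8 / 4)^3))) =336 / 115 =2.92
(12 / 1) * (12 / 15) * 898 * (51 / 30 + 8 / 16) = 474144 / 25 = 18965.76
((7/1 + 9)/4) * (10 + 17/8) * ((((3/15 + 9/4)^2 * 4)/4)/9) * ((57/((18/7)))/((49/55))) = 6953639/8640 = 804.82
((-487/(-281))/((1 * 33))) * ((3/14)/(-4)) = -487/173096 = -0.00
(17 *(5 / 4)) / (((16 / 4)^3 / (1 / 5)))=17 / 256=0.07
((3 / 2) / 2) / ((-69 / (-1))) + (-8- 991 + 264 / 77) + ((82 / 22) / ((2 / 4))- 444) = -1432.11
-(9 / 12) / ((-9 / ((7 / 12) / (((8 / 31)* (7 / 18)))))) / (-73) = -31 / 4672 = -0.01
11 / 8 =1.38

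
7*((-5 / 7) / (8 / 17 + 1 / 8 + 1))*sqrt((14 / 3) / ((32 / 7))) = -170*sqrt(3) / 93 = -3.17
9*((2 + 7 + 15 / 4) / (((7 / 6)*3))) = 459 / 14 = 32.79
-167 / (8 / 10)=-835 / 4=-208.75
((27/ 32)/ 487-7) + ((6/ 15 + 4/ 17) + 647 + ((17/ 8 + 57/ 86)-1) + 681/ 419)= 15370925101747/ 23866038880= 644.05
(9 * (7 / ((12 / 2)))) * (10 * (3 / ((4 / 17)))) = 5355 / 4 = 1338.75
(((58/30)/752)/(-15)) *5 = -29/33840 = -0.00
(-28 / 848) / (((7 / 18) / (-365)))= 3285 / 106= 30.99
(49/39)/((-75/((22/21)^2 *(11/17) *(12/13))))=-21296/1939275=-0.01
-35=-35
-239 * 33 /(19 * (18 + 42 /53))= -139337 /6308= -22.09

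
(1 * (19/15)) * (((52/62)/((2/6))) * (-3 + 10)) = 3458/155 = 22.31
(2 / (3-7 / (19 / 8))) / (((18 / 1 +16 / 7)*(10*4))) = 133 / 2840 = 0.05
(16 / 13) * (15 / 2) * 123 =14760 / 13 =1135.38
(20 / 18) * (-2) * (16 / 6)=-160 / 27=-5.93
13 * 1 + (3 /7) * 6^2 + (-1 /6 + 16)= 1859 /42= 44.26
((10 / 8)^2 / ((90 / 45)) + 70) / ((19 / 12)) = 6795 / 152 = 44.70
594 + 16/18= 5354/9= 594.89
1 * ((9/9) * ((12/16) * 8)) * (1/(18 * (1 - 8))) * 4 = -4/21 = -0.19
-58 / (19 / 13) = -754 / 19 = -39.68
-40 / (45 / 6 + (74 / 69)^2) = -380880 / 82367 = -4.62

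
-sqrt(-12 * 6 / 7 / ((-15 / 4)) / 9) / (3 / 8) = -32 * sqrt(210) / 315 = -1.47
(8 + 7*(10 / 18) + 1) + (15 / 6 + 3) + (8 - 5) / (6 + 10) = 18.58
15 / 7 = 2.14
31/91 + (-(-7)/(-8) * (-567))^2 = 246140.36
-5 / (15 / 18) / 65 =-6 / 65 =-0.09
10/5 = 2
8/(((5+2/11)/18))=528/19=27.79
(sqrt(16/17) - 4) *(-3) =12 - 12 *sqrt(17)/17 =9.09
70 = 70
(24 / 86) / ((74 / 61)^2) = 0.19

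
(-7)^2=49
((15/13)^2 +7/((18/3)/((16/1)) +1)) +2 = 15657/1859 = 8.42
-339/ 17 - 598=-10505/ 17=-617.94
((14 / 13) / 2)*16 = 112 / 13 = 8.62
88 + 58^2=3452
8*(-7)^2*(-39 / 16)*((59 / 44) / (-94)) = 112749 / 8272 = 13.63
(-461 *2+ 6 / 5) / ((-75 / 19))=87476 / 375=233.27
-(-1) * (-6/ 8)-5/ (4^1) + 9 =7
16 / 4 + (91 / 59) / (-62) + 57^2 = 11899383 / 3658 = 3252.98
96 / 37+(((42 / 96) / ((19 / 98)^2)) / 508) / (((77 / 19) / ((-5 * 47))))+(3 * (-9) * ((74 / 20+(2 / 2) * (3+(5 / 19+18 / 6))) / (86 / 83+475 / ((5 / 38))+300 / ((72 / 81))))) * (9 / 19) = 109741077515317 / 88950181753840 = 1.23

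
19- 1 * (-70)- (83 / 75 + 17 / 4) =25093 / 300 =83.64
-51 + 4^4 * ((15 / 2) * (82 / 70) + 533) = 970523 / 7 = 138646.14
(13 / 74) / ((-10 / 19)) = -247 / 740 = -0.33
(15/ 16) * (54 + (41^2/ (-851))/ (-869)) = 50.63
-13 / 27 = -0.48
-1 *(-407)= 407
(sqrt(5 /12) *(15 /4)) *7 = 35 *sqrt(15) /8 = 16.94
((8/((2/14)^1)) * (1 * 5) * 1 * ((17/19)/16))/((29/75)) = 44625/1102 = 40.49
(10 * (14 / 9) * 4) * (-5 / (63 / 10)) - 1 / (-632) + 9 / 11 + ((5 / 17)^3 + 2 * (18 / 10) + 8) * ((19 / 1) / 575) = -383208767052263 / 7953886611000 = -48.18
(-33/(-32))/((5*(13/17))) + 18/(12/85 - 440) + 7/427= 22367219/91226720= 0.25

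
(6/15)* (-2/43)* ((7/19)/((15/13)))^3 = -3014284/4977061875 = -0.00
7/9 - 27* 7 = -1694/9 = -188.22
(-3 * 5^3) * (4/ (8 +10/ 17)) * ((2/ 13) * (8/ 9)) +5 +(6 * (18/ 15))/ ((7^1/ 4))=-1471807/ 99645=-14.77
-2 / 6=-1 / 3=-0.33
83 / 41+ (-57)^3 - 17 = -7593527 / 41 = -185207.98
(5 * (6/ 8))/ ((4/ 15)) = 225/ 16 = 14.06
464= 464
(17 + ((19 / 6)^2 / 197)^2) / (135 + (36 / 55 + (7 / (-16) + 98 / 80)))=0.12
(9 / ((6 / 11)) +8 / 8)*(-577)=-20195 / 2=-10097.50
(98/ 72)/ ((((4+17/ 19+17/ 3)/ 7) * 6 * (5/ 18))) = 931/ 1720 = 0.54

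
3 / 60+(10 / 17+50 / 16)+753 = 514599 / 680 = 756.76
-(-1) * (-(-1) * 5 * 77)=385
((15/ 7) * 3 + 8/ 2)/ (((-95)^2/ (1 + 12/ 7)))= 73/ 23275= 0.00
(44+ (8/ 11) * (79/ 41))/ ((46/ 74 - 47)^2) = 7007911/ 332009964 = 0.02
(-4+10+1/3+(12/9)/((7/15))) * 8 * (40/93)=61760/1953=31.62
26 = 26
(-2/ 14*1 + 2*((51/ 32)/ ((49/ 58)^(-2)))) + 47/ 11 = 26544759/ 4144448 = 6.40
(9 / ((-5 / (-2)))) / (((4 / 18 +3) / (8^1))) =1296 / 145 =8.94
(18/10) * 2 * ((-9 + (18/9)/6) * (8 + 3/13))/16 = -16.05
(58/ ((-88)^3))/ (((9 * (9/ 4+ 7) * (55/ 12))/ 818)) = -0.00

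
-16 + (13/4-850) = -3451/4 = -862.75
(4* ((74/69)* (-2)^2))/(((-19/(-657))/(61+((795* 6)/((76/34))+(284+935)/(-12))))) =10313217496/8303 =1242107.37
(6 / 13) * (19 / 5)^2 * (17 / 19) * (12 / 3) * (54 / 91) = 418608 / 29575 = 14.15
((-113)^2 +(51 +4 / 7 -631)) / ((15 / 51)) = 1450559 / 35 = 41444.54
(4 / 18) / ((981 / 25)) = 0.01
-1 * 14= -14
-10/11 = -0.91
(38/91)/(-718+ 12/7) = -19/32591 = -0.00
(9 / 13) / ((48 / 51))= 153 / 208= 0.74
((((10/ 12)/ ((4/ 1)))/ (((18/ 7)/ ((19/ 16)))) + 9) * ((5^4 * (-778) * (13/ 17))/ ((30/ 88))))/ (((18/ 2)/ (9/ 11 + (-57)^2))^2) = -4354348025490125/ 3366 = -1293626864376.15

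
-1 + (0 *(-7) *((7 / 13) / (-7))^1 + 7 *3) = 20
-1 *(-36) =36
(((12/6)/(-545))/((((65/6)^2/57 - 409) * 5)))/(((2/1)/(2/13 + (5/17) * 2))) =336528/502883770675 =0.00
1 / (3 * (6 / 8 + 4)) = 4 / 57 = 0.07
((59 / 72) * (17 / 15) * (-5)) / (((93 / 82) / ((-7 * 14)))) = 2015027 / 5022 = 401.24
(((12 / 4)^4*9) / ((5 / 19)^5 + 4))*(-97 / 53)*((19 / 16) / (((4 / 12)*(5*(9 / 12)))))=-1108918461051 / 3500657420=-316.77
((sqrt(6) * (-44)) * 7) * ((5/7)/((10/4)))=-88 * sqrt(6)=-215.56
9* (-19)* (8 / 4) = -342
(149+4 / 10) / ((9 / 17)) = 1411 / 5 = 282.20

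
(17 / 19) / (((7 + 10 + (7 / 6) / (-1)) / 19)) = 102 / 95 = 1.07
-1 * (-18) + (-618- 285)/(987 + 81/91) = 17.09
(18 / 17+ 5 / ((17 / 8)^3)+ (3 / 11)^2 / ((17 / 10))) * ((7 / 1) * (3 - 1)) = 13512968 / 594473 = 22.73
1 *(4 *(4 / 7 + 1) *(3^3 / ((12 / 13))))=1287 / 7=183.86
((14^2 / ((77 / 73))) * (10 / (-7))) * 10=-29200 / 11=-2654.55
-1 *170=-170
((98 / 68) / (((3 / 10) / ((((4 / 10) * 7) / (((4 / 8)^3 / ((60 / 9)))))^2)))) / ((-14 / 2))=-7024640 / 459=-15304.23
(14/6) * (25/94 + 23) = 54.29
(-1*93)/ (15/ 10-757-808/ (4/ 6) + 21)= 186/ 3893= 0.05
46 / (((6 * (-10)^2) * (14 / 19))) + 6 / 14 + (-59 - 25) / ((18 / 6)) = -115363 / 4200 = -27.47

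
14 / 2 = 7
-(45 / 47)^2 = -2025 / 2209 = -0.92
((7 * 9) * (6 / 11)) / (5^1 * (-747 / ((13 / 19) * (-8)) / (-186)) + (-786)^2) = 812448 / 14606258161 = 0.00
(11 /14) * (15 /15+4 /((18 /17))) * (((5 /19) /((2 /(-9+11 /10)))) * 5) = -186835 /9576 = -19.51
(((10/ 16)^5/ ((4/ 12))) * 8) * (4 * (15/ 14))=140625/ 14336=9.81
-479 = -479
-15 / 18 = -5 / 6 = -0.83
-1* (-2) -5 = -3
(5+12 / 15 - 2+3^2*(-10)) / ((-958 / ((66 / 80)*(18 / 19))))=128007 / 1820200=0.07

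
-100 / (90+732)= -50 / 411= -0.12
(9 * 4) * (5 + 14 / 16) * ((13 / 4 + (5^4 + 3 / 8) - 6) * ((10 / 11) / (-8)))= -10534815 / 704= -14964.23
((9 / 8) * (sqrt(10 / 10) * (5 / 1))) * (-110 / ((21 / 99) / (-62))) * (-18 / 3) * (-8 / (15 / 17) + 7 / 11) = 64034685 / 7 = 9147812.14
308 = 308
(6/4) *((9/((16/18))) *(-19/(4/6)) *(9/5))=-124659/160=-779.12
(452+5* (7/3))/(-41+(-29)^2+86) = 1391/2658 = 0.52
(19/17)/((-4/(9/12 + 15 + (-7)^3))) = 1463/16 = 91.44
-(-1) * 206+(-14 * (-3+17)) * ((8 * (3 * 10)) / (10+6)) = -2734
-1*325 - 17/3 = -992/3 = -330.67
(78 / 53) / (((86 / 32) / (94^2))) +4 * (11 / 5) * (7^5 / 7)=295899316 / 11395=25967.47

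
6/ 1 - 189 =-183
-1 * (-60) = 60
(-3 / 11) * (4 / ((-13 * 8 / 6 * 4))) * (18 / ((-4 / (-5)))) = 405 / 1144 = 0.35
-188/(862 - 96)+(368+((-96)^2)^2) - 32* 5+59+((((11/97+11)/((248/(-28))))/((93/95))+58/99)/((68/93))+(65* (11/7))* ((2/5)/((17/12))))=84934950.64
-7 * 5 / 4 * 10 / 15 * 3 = -35 / 2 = -17.50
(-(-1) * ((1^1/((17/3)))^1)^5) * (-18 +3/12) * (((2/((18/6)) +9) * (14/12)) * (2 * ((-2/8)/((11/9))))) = 0.01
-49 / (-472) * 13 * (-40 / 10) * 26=-8281 / 59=-140.36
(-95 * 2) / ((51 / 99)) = -368.82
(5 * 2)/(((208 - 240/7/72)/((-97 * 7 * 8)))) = -570360/2179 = -261.75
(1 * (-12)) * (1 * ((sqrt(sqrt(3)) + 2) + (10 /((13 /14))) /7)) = -552 /13 -12 * 3^(1 /4) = -58.25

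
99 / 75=33 / 25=1.32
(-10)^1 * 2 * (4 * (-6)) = 480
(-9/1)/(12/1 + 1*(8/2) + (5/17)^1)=-0.55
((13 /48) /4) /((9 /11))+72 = 72.08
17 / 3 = 5.67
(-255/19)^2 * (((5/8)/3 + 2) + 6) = 4269975/2888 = 1478.52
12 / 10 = 6 / 5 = 1.20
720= 720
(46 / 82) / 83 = 23 / 3403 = 0.01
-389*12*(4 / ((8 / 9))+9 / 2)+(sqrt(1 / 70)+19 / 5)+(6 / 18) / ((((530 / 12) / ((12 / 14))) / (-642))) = -42012.23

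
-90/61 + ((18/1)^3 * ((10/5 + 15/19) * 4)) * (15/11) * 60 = 67877462790/12749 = 5324140.15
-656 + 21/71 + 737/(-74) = -3497397/5254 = -665.66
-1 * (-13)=13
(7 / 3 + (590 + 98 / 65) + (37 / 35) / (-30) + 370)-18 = 12910249 / 13650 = 945.81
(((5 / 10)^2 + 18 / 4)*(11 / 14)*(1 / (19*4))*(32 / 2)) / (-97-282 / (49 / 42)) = -0.00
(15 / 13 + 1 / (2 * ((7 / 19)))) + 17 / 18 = 2830 / 819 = 3.46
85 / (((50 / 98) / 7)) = 5831 / 5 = 1166.20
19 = 19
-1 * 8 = -8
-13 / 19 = -0.68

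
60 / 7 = 8.57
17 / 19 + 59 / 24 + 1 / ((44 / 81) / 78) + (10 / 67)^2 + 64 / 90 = 49878379241 / 337752360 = 147.68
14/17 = 0.82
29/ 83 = 0.35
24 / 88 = 3 / 11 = 0.27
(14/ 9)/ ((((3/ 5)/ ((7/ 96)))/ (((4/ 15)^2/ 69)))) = 49/ 251505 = 0.00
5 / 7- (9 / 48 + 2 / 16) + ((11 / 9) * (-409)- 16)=-519611 / 1008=-515.49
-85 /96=-0.89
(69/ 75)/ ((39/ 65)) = 23/ 15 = 1.53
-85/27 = -3.15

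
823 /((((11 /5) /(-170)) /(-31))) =21686050 /11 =1971459.09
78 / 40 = 1.95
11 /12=0.92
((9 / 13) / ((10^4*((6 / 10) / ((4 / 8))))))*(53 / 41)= 159 / 2132000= 0.00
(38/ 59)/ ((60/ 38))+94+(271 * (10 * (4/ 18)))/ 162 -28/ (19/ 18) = 292556797/ 4086045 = 71.60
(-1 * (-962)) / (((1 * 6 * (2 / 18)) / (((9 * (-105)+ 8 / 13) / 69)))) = -454249 / 23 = -19749.96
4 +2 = 6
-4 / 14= -2 / 7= -0.29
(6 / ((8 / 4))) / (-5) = -3 / 5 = -0.60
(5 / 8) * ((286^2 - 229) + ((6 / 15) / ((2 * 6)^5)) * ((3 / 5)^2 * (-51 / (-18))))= 845686656017 / 16588800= 50979.38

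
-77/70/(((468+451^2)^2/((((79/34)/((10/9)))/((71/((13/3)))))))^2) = -0.00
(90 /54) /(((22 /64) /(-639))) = -34080 /11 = -3098.18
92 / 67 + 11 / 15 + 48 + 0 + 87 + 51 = 189047 / 1005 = 188.11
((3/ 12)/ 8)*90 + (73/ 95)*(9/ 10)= 26631/ 7600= 3.50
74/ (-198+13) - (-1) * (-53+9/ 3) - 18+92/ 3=-566/ 15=-37.73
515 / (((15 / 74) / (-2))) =-15244 / 3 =-5081.33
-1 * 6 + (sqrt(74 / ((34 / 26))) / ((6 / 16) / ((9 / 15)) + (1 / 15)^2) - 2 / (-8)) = -23 / 4 + 1800 * sqrt(16354) / 19261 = 6.20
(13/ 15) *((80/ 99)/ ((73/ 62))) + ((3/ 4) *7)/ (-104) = 4909435/ 9019296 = 0.54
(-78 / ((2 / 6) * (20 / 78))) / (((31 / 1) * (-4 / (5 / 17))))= 4563 / 2108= 2.16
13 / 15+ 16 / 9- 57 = -2446 / 45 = -54.36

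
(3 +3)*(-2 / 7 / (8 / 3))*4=-18 / 7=-2.57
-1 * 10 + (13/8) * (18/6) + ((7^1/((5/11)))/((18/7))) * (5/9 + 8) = 149407/3240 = 46.11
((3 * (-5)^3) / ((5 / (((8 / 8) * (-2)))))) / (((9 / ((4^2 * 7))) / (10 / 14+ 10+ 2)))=71200 / 3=23733.33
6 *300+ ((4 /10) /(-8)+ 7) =36139 /20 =1806.95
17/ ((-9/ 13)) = -221/ 9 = -24.56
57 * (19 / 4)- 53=871 / 4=217.75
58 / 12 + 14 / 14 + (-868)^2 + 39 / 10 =11301506 / 15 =753433.73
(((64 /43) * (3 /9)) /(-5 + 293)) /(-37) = -2 /42957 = -0.00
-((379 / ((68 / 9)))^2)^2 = -135371386676241 / 21381376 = -6331275.72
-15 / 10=-3 / 2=-1.50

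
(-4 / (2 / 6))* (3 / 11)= -3.27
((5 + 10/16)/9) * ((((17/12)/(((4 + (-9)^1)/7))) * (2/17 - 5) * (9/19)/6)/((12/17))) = 9877/14592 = 0.68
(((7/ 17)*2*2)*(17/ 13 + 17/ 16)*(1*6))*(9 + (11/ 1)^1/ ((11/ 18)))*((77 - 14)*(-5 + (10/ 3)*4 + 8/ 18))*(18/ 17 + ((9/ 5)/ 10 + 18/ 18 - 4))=-13612189563/ 22100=-615936.18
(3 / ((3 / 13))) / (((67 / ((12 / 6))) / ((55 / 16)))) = 715 / 536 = 1.33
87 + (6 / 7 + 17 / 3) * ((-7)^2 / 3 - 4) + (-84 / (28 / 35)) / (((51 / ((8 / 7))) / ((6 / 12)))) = 166.28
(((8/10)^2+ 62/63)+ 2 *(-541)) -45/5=-1715767/1575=-1089.38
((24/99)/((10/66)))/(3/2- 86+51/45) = -48/2501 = -0.02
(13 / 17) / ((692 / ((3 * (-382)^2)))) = 483.77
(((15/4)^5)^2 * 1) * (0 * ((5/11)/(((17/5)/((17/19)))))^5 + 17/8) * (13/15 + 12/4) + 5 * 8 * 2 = 18952911716195/4194304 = 4518726.28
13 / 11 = 1.18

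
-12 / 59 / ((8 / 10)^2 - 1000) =25 / 122838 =0.00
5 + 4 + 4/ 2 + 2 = 13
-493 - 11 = -504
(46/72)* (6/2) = 23/12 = 1.92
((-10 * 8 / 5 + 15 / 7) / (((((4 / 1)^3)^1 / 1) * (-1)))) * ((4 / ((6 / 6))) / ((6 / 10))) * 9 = 1455 / 112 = 12.99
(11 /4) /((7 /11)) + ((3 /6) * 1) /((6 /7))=103 /21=4.90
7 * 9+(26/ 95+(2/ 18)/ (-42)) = 2272063/ 35910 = 63.27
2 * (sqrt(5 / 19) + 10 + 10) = 41.03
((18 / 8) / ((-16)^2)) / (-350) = -9 / 358400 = -0.00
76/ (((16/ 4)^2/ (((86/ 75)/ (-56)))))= -817/ 8400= -0.10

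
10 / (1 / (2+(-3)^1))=-10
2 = 2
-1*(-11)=11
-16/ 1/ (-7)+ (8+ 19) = 29.29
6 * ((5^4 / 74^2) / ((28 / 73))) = 136875 / 76664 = 1.79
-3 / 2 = -1.50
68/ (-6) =-34/ 3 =-11.33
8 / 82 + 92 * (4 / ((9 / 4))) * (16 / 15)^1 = 966172 / 5535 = 174.56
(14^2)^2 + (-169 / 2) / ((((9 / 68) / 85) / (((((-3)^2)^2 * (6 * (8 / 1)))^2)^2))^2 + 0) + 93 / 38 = -69154590432816791753467941091696818499 / 38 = -1819857642968862940880735000000000000.00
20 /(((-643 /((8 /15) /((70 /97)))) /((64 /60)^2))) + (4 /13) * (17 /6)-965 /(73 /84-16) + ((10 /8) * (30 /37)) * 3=1256761763409101 /18573913244250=67.66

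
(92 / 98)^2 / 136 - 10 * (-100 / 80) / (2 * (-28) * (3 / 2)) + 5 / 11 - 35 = -373784737 / 10775688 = -34.69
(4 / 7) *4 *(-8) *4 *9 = -4608 / 7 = -658.29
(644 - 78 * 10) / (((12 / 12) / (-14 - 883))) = 121992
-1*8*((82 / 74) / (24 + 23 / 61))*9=-3.27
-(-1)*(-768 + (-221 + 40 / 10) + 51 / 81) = -26578 / 27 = -984.37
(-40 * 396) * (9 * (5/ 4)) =-178200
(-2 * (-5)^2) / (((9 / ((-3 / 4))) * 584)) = 25 / 3504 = 0.01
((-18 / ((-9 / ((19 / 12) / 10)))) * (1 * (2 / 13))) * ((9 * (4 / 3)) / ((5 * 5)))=38 / 1625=0.02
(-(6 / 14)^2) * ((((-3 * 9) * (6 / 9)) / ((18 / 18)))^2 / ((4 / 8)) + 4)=-119.76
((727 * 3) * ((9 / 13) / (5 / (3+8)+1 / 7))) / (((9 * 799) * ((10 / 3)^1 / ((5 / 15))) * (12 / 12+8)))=55979 / 14334060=0.00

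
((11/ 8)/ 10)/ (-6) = -11/ 480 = -0.02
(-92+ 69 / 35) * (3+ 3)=-18906 / 35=-540.17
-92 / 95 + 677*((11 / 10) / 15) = 138733 / 2850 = 48.68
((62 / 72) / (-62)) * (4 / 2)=-1 / 36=-0.03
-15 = -15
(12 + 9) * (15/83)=315/83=3.80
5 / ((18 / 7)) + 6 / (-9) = 23 / 18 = 1.28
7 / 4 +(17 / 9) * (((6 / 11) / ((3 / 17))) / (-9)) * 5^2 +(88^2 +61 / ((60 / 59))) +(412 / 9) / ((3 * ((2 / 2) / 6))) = 35110172 / 4455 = 7881.07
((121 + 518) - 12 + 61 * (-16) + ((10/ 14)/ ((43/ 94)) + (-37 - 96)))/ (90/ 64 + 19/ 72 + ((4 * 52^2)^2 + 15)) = -41648256/ 10141271330029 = -0.00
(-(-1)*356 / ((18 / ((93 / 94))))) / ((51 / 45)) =13795 / 799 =17.27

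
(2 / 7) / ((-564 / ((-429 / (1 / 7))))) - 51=-4651 / 94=-49.48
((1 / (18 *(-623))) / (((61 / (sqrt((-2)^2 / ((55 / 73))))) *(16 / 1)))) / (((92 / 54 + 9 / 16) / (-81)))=243 *sqrt(4015) / 2046271535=0.00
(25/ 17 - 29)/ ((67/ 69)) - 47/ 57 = -1894177/ 64923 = -29.18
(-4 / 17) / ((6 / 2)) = -4 / 51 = -0.08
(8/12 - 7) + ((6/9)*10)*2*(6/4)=41/3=13.67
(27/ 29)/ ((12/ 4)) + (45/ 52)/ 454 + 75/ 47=61394919/ 32177704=1.91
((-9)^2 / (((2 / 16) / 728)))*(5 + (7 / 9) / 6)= 2419872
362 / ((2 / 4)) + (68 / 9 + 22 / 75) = 164666 / 225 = 731.85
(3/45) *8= 8/15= 0.53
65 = 65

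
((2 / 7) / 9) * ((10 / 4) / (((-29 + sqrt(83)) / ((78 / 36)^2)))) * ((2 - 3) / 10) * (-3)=-4901 / 1146096 - 169 * sqrt(83) / 1146096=-0.01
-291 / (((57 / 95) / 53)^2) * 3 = -6811825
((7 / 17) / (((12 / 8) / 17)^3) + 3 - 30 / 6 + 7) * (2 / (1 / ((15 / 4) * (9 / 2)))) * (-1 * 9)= -734355 / 4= -183588.75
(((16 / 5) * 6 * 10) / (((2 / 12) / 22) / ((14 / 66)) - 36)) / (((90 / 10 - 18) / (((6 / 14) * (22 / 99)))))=512 / 9063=0.06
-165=-165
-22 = -22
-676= -676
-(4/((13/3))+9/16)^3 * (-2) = 6.56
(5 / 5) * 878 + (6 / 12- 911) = -65 / 2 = -32.50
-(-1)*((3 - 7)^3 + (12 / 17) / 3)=-1084 / 17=-63.76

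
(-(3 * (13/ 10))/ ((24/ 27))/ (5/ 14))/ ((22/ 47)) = -115479/ 4400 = -26.25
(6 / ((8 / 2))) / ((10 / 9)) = 27 / 20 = 1.35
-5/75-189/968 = -3803/14520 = -0.26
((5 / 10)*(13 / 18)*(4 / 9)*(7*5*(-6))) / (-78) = 35 / 81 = 0.43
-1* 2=-2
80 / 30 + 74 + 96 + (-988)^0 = 173.67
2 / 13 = 0.15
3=3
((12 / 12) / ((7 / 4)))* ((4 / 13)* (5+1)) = 96 / 91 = 1.05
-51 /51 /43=-1 /43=-0.02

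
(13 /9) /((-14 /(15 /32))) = -65 /1344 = -0.05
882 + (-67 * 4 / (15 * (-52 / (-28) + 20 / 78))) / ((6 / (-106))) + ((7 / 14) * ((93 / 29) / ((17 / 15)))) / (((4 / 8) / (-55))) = 3736598207 / 4266915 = 875.71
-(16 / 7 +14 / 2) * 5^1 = -325 / 7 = -46.43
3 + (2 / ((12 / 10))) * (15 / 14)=67 / 14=4.79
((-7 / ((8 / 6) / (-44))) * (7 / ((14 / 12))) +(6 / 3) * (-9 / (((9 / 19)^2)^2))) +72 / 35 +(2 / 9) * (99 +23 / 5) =5376244 / 5103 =1053.55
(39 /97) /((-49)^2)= 39 /232897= 0.00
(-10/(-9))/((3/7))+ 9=313/27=11.59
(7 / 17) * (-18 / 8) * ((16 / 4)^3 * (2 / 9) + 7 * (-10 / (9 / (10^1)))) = 1001 / 17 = 58.88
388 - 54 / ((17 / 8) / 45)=-12844 / 17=-755.53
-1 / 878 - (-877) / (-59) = -770065 / 51802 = -14.87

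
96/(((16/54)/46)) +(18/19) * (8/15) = 1415928/95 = 14904.51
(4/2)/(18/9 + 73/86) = 0.70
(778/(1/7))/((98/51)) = 19839/7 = 2834.14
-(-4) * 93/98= 186/49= 3.80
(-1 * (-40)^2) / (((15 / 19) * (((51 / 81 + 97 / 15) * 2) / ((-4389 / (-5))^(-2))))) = -10000 / 53959829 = -0.00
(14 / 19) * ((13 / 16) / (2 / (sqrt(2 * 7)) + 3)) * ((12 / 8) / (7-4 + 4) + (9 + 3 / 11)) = 398853 / 203984-18993 * sqrt(14) / 203984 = 1.61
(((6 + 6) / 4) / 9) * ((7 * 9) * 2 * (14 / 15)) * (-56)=-10976 / 5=-2195.20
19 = 19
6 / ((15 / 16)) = 32 / 5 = 6.40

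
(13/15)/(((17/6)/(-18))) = -468/85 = -5.51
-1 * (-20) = 20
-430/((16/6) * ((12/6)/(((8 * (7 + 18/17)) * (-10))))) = 883650/17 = 51979.41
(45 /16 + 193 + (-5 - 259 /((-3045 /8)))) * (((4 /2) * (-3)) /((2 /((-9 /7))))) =11995119 /16240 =738.62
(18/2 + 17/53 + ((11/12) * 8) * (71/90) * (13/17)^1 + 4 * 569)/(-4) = -278513099/486540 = -572.44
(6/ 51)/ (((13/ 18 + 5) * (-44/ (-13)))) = 117/ 19261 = 0.01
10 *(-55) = -550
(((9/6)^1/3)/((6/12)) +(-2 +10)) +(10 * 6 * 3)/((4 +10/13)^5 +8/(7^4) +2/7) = 1108861048417/122216255943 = 9.07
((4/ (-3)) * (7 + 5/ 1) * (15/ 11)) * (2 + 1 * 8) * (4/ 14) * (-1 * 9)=43200/ 77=561.04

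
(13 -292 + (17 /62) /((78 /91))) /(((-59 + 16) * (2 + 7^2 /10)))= 518345 /551862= 0.94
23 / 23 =1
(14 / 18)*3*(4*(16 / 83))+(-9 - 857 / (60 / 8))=-50409 / 415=-121.47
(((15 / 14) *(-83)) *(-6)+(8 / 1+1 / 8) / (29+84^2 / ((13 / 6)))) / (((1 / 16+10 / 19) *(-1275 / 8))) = -77597237584 / 13647444195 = -5.69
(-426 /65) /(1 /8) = -3408 /65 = -52.43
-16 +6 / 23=-362 / 23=-15.74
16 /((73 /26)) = 416 /73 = 5.70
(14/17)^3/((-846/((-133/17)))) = 182476/35329383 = 0.01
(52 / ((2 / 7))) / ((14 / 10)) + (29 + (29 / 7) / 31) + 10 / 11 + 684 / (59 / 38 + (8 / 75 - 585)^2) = 27935422010654254 / 174547589660059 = 160.04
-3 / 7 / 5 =-3 / 35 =-0.09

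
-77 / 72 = -1.07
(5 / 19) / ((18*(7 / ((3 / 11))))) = 5 / 8778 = 0.00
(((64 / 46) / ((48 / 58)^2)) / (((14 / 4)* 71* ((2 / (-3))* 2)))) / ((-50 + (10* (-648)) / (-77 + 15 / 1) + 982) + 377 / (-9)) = -2697 / 437532956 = -0.00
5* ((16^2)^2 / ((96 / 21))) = 71680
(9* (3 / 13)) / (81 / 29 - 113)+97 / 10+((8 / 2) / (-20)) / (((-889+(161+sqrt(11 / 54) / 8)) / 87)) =2088* sqrt(66) / 9158123465+217222954211431 / 22382453748460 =9.71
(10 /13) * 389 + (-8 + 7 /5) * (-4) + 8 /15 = 63602 /195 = 326.16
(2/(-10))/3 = -1/15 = -0.07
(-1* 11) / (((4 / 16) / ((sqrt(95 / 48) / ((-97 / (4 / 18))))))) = 22* sqrt(285) / 2619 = 0.14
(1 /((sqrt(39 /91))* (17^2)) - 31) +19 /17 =-508 /17 +sqrt(21) /867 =-29.88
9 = 9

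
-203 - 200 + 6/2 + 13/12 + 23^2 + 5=135.08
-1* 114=-114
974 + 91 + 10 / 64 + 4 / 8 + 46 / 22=375847 / 352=1067.75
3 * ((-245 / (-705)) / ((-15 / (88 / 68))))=-1078 / 11985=-0.09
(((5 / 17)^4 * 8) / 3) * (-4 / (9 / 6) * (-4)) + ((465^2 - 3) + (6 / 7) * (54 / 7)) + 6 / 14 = 7964320421647 / 36832761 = 216229.25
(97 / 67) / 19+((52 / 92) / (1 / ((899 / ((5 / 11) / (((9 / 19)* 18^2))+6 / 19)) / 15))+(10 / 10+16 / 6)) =9386362366054 / 85316517285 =110.02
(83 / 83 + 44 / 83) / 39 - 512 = -1657217 / 3237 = -511.96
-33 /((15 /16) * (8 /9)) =-198 /5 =-39.60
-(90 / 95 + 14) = -284 / 19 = -14.95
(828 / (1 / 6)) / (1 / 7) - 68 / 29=1008436 / 29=34773.66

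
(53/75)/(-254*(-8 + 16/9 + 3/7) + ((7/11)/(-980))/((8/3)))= 55968/116549695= 0.00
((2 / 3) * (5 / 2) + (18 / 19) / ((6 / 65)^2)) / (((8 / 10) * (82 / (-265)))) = -17046125 / 37392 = -455.88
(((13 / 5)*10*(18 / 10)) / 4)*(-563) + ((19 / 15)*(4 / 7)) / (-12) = -4149911 / 630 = -6587.16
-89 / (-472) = 89 / 472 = 0.19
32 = 32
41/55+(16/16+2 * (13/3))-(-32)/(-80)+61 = 11717/165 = 71.01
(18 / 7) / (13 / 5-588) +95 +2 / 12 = 11698679 / 122934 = 95.16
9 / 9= 1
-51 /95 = -0.54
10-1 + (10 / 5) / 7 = 65 / 7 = 9.29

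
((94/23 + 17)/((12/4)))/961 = 485/66309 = 0.01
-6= -6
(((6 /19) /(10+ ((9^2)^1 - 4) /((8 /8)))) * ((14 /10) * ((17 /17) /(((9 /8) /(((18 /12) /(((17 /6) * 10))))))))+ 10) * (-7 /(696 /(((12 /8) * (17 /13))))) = -8196321 /41545400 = -0.20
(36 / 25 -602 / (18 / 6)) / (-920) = 7471 / 34500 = 0.22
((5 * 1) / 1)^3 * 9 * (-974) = -1095750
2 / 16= 1 / 8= 0.12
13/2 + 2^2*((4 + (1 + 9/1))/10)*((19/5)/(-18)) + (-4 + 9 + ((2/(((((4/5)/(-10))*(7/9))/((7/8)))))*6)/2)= -74.06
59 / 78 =0.76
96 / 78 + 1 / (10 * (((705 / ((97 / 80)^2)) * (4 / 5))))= 577658317 / 469248000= 1.23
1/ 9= 0.11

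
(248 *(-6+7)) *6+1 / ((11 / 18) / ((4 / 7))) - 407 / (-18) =2095003 / 1386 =1511.55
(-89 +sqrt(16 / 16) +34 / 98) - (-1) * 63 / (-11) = -50332 / 539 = -93.38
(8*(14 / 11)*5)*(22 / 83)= 1120 / 83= 13.49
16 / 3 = 5.33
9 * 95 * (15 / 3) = 4275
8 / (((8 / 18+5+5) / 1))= 36 / 47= 0.77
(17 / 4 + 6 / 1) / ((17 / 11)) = 6.63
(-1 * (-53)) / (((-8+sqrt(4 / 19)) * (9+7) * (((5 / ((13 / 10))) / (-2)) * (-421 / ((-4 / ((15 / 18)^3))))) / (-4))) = -1885104 / 132878125 - 24804 * sqrt(19) / 132878125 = -0.02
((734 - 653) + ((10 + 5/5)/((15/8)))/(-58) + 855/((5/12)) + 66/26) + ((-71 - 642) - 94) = 7512313/5655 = 1328.44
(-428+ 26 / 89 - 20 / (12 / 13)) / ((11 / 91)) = -10918453 / 2937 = -3717.55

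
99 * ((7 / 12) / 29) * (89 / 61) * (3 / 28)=8811 / 28304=0.31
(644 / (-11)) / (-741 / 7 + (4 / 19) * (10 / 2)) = 85652 / 153329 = 0.56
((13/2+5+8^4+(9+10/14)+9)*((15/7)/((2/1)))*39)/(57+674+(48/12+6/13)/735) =6589770525/27939052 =235.86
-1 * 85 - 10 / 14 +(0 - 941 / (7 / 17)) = -2371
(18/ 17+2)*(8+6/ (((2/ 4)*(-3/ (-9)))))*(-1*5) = -11440/ 17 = -672.94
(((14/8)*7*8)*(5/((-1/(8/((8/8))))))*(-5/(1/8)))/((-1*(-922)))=78400/461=170.07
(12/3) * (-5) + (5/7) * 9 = -95/7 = -13.57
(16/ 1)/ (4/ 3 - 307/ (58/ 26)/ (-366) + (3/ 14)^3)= 232998528/ 25035485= 9.31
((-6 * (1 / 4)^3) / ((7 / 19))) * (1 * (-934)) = 26619 / 112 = 237.67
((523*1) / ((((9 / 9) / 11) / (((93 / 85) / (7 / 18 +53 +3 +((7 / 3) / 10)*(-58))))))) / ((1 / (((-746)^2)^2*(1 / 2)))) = 1491334764827844816 / 65569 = 22744509826714.53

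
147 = 147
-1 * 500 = -500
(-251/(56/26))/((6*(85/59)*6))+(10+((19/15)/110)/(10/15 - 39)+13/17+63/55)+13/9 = 2006458261/180642000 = 11.11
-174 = -174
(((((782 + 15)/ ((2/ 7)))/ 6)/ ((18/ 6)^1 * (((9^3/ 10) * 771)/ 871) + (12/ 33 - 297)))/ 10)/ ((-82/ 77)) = 4115834723/ 9714818472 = 0.42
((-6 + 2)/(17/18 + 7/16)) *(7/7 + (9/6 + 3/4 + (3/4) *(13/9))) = -2496/199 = -12.54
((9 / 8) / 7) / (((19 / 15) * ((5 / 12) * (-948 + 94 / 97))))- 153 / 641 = -3743636013 / 15663022172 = -0.24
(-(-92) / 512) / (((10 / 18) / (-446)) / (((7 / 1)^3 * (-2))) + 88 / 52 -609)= -205831899 / 695670512480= -0.00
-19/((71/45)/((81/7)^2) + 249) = -5609655/73519484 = -0.08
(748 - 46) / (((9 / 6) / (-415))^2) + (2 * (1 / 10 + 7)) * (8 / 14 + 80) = 1880737044 / 35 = 53735344.11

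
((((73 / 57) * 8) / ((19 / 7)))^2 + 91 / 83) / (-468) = -1493807651 / 45559700316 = -0.03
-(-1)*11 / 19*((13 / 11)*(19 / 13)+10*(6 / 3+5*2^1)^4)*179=408295241 / 19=21489223.21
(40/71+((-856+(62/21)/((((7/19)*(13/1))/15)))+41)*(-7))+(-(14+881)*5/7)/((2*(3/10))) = 88684240/19383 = 4575.36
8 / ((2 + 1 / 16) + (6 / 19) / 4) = 2432 / 651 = 3.74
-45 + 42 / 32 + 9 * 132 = 18309 / 16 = 1144.31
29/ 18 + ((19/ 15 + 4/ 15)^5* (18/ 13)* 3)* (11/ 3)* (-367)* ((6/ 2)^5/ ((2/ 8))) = -33674636453411/ 731250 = -46050784.89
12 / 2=6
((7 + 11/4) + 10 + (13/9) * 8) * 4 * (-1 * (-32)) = 36064/9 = 4007.11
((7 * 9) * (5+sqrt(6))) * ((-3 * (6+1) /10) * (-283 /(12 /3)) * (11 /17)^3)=498338379 * sqrt(6) /196520+498338379 /39304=18890.53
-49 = -49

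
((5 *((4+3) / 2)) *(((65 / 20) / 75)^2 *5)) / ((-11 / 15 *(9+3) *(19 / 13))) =-15379 / 1203840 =-0.01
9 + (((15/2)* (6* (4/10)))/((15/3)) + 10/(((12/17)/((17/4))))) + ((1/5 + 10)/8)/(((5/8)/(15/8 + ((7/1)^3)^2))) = 36012089/150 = 240080.59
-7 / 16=-0.44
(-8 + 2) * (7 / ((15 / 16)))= -224 / 5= -44.80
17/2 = 8.50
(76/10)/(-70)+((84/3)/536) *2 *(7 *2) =15877/11725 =1.35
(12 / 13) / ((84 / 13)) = 1 / 7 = 0.14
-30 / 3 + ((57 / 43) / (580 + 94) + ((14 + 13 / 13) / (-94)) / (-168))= -762583761 / 76280624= -10.00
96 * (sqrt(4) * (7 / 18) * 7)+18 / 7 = 11030 / 21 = 525.24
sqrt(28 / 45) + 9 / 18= 1.29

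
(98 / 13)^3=941192 / 2197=428.40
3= 3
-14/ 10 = -1.40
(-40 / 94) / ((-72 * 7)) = 5 / 5922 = 0.00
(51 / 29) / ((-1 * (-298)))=51 / 8642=0.01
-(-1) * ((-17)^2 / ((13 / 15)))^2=18792225 / 169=111196.60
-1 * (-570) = 570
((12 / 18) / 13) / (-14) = -1 / 273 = -0.00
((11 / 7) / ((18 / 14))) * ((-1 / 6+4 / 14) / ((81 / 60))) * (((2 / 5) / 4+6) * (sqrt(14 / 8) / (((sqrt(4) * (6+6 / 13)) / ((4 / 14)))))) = 43615 * sqrt(7) / 6001128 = 0.02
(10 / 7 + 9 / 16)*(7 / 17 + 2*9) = 69799 / 1904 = 36.66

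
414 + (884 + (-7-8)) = 1283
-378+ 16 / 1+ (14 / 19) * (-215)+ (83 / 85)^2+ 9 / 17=-518.94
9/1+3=12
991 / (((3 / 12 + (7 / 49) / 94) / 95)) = 123894820 / 331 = 374304.59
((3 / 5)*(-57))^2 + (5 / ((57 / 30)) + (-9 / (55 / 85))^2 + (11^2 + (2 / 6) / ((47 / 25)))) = 12049895194 / 8103975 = 1486.91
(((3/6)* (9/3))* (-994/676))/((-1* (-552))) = -497/124384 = -0.00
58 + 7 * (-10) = -12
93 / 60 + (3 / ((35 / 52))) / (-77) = 3217 / 2156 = 1.49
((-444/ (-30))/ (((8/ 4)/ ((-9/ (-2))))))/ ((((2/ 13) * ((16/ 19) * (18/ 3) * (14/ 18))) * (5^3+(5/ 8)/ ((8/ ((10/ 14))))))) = 9139/ 20750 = 0.44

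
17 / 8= 2.12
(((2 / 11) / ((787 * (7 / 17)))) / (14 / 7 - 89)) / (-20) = 17 / 52721130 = 0.00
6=6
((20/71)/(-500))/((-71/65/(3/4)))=39/100820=0.00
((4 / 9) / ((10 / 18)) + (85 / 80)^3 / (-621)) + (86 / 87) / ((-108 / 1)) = 872913853 / 1106472960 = 0.79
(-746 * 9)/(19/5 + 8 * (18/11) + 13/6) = -2215620/6289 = -352.30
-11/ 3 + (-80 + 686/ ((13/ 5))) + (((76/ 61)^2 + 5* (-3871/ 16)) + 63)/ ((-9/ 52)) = 11835643903/ 1741428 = 6796.52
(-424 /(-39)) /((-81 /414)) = -19504 /351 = -55.57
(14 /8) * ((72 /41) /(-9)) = -14 /41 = -0.34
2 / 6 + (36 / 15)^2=457 / 75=6.09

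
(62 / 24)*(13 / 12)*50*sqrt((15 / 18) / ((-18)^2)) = 10075*sqrt(30) / 7776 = 7.10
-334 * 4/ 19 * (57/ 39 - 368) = 6366040/ 247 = 25773.44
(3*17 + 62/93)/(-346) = -155/1038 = -0.15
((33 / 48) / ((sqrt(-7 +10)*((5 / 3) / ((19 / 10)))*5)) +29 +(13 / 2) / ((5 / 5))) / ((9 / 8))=209*sqrt(3) / 4500 +284 / 9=31.64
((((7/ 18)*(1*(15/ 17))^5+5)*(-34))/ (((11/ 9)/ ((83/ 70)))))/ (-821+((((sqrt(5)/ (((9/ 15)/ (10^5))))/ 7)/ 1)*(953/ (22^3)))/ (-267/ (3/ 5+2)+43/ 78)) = 0.20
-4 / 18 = -2 / 9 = -0.22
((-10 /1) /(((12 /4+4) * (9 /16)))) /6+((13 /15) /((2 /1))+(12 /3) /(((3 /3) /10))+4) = 83179 /1890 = 44.01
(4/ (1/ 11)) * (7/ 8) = 77/ 2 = 38.50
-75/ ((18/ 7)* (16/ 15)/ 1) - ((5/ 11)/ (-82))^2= -177976075/ 6508832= -27.34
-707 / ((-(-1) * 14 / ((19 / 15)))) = -63.97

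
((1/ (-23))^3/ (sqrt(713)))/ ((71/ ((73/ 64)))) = -73*sqrt(713)/ 39419522624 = -0.00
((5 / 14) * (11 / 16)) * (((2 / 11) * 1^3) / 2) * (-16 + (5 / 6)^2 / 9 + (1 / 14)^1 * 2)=-178945 / 508032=-0.35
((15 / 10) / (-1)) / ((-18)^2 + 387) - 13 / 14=-0.93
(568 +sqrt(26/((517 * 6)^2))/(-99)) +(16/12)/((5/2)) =8528/15 - sqrt(26)/307098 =568.53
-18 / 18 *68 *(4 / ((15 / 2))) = -544 / 15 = -36.27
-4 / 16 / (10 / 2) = -1 / 20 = -0.05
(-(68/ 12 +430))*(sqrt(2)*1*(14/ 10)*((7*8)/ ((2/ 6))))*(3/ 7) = -219576*sqrt(2)/ 5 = -62105.47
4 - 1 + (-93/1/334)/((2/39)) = -1623/668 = -2.43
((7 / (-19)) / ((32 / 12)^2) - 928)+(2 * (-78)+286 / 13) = -1291455 / 1216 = -1062.05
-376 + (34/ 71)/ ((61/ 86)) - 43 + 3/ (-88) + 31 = -147633345/ 381128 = -387.36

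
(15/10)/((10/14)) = 21/10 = 2.10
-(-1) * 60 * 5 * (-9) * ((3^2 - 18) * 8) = 194400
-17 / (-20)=17 / 20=0.85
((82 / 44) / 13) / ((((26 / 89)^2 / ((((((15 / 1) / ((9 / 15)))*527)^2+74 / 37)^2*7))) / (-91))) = -43588283853544651715571 / 1352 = -32239854921260837067.73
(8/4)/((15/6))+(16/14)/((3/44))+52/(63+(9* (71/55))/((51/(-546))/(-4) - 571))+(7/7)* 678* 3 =4925165151794/2399724705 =2052.39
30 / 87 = 10 / 29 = 0.34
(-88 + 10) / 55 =-78 / 55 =-1.42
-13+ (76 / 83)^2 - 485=-3424946 / 6889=-497.16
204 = 204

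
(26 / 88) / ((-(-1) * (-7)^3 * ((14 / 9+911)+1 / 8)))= -234 / 247935149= -0.00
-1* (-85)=85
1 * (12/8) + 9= 21/2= 10.50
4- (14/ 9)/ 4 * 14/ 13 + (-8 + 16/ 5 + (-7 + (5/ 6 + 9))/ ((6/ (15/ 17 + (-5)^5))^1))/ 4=-1714931/ 4680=-366.44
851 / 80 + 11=1731 / 80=21.64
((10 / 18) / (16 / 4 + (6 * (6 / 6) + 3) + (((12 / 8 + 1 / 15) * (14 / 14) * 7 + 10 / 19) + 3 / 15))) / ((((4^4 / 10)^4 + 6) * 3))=11875 / 680090728401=0.00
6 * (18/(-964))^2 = 243/116162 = 0.00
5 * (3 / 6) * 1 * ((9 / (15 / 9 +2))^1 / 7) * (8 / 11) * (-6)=-3240 / 847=-3.83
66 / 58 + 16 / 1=497 / 29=17.14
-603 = -603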